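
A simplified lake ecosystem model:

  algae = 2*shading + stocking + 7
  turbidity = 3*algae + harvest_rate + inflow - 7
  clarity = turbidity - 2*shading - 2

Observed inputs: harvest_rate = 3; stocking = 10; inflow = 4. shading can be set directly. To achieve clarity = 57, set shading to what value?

Substituting into the algae equation gives algae = 2*shading + 17.
Substituting into the turbidity equation gives turbidity = 6*shading + 51.
clarity becomes 4*shading + 49.
Solve 4*shading + 49 = 57: shading = (57 - 49) / 4 = 2.

shading = 2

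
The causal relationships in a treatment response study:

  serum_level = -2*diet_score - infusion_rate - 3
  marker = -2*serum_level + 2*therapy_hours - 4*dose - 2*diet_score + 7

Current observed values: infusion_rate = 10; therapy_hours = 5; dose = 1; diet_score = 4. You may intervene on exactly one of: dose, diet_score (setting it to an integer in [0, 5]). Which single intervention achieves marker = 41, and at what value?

Intervening on dose: marker = -4*dose + 51. Reaching 41 requires dose = 5/2, not an integer.
Intervening on diet_score: with other inputs at their observed values, marker = 2*diet_score + 39. Solving for 41 gives diet_score = 1, within [0, 5].

set diet_score = 1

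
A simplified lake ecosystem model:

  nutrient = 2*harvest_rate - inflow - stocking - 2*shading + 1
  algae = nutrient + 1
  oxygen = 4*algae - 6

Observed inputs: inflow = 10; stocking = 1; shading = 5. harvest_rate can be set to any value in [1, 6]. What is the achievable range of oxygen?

Substituting into the nutrient equation gives nutrient = 2*harvest_rate - 20.
So algae = 2*harvest_rate - 19.
This gives oxygen = 8*harvest_rate - 82.
Linear in harvest_rate, so extremes are at the endpoints: harvest_rate = 1 gives oxygen = -74; harvest_rate = 6 gives oxygen = -34.

-74 to -34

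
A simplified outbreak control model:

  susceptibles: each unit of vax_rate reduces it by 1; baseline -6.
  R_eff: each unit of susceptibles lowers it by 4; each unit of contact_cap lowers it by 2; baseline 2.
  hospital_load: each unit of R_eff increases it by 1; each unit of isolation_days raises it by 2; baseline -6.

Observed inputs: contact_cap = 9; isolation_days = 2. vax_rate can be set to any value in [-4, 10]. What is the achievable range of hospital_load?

Substituting into the R_eff equation gives R_eff = 4*vax_rate + 8.
Substituting into the hospital_load equation gives hospital_load = 4*vax_rate + 6.
Linear in vax_rate, so extremes are at the endpoints: vax_rate = -4 gives hospital_load = -10; vax_rate = 10 gives hospital_load = 46.

-10 to 46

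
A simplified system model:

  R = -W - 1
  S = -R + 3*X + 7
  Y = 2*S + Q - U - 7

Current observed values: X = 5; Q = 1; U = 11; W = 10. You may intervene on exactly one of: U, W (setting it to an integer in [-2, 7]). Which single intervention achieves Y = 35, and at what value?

Intervening on U: Y = -U + 60. Reaching 35 requires U = 25, outside [-2, 7].
Intervening on W: with other inputs at their observed values, Y = 2*W + 29. Solving for 35 gives W = 3, within [-2, 7].

set W = 3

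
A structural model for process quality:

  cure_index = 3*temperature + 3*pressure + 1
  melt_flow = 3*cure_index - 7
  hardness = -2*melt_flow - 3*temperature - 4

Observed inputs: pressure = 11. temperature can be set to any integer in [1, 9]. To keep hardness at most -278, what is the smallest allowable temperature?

temperature = 4

Substituting into the cure_index equation gives cure_index = 3*temperature + 34.
Substituting into the melt_flow equation gives melt_flow = 9*temperature + 95.
Substituting into the hardness equation gives hardness = -21*temperature - 194.
Require -21*temperature - 194 ≤ -278, so temperature ≥ 4.
The smallest integer in [1, 9] satisfying this is 4.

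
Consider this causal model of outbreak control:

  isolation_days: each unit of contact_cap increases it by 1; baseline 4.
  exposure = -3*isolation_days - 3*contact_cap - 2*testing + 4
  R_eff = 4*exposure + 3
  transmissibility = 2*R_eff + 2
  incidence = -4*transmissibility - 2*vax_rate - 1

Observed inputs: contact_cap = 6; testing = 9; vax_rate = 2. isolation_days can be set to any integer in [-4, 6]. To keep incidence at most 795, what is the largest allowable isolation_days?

Intervening on isolation_days fixes its value directly, overriding its dependence on contact_cap.
Substituting into the exposure equation gives exposure = -3*isolation_days - 32.
This gives R_eff = -12*isolation_days - 125.
Substituting into the transmissibility equation gives transmissibility = -24*isolation_days - 248.
Substituting into the incidence equation gives incidence = 96*isolation_days + 987.
Require 96*isolation_days + 987 ≤ 795, so isolation_days ≤ -2.
The largest integer in [-4, 6] satisfying this is -2.

isolation_days = -2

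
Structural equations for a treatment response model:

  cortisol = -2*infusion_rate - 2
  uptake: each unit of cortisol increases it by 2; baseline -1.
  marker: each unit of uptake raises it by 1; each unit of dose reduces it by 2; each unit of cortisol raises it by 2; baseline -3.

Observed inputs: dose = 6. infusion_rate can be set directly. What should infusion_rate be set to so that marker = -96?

infusion_rate = 9

Substituting into the uptake equation gives uptake = -4*infusion_rate - 5.
So marker = -8*infusion_rate - 24.
Solve -8*infusion_rate - 24 = -96: infusion_rate = (-96 + 24) / -8 = 9.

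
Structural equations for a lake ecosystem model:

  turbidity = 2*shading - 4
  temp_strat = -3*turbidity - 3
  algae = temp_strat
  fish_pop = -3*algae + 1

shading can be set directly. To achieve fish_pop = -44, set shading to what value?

Substituting into the temp_strat equation gives temp_strat = -6*shading + 9.
Substituting into the algae equation gives algae = -6*shading + 9.
So fish_pop = 18*shading - 26.
Solve 18*shading - 26 = -44: shading = (-44 + 26) / 18 = -1.

shading = -1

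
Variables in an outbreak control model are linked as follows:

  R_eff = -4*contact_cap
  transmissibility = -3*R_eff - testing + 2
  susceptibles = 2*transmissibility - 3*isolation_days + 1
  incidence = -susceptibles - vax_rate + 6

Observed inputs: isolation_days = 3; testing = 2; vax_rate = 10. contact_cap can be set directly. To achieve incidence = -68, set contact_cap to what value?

contact_cap = 3

Substituting into the transmissibility equation gives transmissibility = 12*contact_cap.
This gives susceptibles = 24*contact_cap - 8.
Substituting into the incidence equation gives incidence = -24*contact_cap + 4.
Solve -24*contact_cap + 4 = -68: contact_cap = (-68 - 4) / -24 = 3.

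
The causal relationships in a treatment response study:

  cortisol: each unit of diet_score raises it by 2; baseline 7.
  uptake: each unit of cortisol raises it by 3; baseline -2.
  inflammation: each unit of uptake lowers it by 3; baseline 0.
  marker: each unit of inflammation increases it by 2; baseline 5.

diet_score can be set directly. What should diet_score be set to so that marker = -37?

diet_score = -2

Substituting into the uptake equation gives uptake = 6*diet_score + 19.
inflammation becomes -18*diet_score - 57.
Substituting into the marker equation gives marker = -36*diet_score - 109.
Solve -36*diet_score - 109 = -37: diet_score = (-37 + 109) / -36 = -2.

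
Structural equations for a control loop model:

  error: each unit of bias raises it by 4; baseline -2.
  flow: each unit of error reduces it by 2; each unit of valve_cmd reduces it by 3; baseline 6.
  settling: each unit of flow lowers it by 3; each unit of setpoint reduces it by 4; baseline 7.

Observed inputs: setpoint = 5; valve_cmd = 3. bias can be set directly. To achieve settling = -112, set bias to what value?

Substituting into the flow equation gives flow = -8*bias + 1.
Substituting into the settling equation gives settling = 24*bias - 16.
Solve 24*bias - 16 = -112: bias = (-112 + 16) / 24 = -4.

bias = -4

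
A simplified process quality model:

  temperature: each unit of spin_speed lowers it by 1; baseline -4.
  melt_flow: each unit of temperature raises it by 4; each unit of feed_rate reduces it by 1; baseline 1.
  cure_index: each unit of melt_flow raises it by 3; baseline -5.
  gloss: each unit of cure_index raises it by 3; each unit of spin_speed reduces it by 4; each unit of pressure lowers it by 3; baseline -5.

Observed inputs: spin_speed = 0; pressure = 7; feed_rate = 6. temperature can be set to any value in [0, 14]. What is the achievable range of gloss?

Intervening on temperature fixes its value directly, overriding its dependence on spin_speed.
Substituting into the melt_flow equation gives melt_flow = 4*temperature - 5.
Substituting into the cure_index equation gives cure_index = 12*temperature - 20.
This gives gloss = 36*temperature - 86.
Linear in temperature, so extremes are at the endpoints: temperature = 0 gives gloss = -86; temperature = 14 gives gloss = 418.

-86 to 418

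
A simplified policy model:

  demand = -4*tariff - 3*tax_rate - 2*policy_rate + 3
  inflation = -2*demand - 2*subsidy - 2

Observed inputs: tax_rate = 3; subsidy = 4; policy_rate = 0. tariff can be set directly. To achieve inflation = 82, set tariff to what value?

tariff = 10

Substituting into the demand equation gives demand = -4*tariff - 6.
Substituting into the inflation equation gives inflation = 8*tariff + 2.
Solve 8*tariff + 2 = 82: tariff = (82 - 2) / 8 = 10.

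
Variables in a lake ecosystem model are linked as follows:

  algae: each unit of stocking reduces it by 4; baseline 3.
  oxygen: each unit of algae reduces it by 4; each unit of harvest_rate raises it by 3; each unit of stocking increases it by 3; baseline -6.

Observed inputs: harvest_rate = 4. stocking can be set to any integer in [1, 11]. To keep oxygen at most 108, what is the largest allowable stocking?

stocking = 6

Substituting into the oxygen equation gives oxygen = 19*stocking - 6.
Require 19*stocking - 6 ≤ 108, so stocking ≤ 6.
The largest integer in [1, 11] satisfying this is 6.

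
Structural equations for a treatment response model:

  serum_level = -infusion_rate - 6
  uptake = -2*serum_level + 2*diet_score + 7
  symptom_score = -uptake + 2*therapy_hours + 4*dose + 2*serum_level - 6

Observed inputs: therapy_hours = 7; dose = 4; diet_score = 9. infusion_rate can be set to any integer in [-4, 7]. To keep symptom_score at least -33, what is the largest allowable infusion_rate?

Substituting into the uptake equation gives uptake = 2*infusion_rate + 37.
So symptom_score = -4*infusion_rate - 25.
Require -4*infusion_rate - 25 ≥ -33, so infusion_rate ≤ 2.
The largest integer in [-4, 7] satisfying this is 2.

infusion_rate = 2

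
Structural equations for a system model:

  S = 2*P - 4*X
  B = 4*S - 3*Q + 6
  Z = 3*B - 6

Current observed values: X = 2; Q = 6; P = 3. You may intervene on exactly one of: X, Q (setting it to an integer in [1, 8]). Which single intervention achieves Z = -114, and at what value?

Intervening on X: with other inputs at their observed values, Z = -48*X + 30. Solving for -114 gives X = 3, within [1, 8].
Intervening on Q: Z = -9*Q - 12. Reaching -114 requires Q = 34/3, not an integer.

set X = 3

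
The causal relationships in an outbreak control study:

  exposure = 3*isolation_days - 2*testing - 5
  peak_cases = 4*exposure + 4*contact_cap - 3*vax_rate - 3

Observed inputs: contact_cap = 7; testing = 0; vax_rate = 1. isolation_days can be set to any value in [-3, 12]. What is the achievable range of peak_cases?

Substituting into the exposure equation gives exposure = 3*isolation_days - 5.
Substituting into the peak_cases equation gives peak_cases = 12*isolation_days + 2.
Linear in isolation_days, so extremes are at the endpoints: isolation_days = -3 gives peak_cases = -34; isolation_days = 12 gives peak_cases = 146.

-34 to 146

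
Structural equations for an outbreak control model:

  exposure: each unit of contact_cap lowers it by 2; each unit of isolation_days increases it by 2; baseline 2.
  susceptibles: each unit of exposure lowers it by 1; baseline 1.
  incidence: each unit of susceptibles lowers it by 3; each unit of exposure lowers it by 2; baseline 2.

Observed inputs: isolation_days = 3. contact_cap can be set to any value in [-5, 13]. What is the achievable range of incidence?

Substituting into the exposure equation gives exposure = -2*contact_cap + 8.
Substituting into the susceptibles equation gives susceptibles = 2*contact_cap - 7.
incidence becomes -2*contact_cap + 7.
Linear in contact_cap, so extremes are at the endpoints: contact_cap = -5 gives incidence = 17; contact_cap = 13 gives incidence = -19.

-19 to 17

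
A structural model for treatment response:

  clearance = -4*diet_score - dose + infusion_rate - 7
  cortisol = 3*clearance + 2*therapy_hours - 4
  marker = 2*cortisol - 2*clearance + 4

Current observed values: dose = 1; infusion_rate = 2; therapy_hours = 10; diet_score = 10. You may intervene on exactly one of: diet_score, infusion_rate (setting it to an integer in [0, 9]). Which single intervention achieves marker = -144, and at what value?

set infusion_rate = 3

Intervening on diet_score: marker = -16*diet_score + 12. Reaching -144 requires diet_score = 39/4, not an integer.
Intervening on infusion_rate: with other inputs at their observed values, marker = 4*infusion_rate - 156. Solving for -144 gives infusion_rate = 3, within [0, 9].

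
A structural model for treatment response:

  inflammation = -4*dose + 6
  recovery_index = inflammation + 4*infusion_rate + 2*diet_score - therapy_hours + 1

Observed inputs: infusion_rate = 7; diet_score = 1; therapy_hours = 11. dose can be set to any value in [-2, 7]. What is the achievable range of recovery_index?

Substituting into the recovery_index equation gives recovery_index = -4*dose + 26.
Linear in dose, so extremes are at the endpoints: dose = -2 gives recovery_index = 34; dose = 7 gives recovery_index = -2.

-2 to 34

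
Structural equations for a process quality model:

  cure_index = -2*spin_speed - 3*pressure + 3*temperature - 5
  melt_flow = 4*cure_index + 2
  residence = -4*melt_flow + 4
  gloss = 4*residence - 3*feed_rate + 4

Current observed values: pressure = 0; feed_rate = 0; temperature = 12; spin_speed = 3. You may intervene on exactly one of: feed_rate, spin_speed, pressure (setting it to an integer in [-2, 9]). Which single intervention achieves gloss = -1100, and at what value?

Intervening on feed_rate: gloss = -3*feed_rate - 1612. Reaching -1100 requires feed_rate = -512/3, not an integer.
Intervening on spin_speed: with other inputs at their observed values, gloss = 128*spin_speed - 1996. Solving for -1100 gives spin_speed = 7, within [-2, 9].
Intervening on pressure: gloss = 192*pressure - 1612. Reaching -1100 requires pressure = 8/3, not an integer.

set spin_speed = 7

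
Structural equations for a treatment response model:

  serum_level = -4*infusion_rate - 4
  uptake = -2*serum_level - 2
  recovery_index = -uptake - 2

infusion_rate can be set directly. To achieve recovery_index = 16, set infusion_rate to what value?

Substituting into the uptake equation gives uptake = 8*infusion_rate + 6.
So recovery_index = -8*infusion_rate - 8.
Solve -8*infusion_rate - 8 = 16: infusion_rate = (16 + 8) / -8 = -3.

infusion_rate = -3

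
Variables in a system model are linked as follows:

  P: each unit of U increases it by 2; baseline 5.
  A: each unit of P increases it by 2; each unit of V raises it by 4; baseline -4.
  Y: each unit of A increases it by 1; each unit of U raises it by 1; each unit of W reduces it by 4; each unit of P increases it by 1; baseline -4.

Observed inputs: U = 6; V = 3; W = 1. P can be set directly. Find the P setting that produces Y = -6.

Intervening on P fixes its value directly, overriding its dependence on U.
Substituting into the A equation gives A = 2*P + 8.
Substituting into the Y equation gives Y = 3*P + 6.
Solve 3*P + 6 = -6: P = (-6 - 6) / 3 = -4.

P = -4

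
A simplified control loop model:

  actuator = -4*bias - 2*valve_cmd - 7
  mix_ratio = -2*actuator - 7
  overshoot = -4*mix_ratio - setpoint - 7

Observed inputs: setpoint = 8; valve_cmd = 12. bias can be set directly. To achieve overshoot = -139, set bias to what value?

bias = -3

Substituting into the actuator equation gives actuator = -4*bias - 31.
So mix_ratio = 8*bias + 55.
Substituting into the overshoot equation gives overshoot = -32*bias - 235.
Solve -32*bias - 235 = -139: bias = (-139 + 235) / -32 = -3.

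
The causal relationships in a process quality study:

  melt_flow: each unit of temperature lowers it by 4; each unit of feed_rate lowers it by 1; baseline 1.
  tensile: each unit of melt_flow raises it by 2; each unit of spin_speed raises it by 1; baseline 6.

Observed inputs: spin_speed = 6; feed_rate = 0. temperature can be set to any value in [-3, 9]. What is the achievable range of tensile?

-58 to 38

Substituting into the melt_flow equation gives melt_flow = -4*temperature + 1.
Substituting into the tensile equation gives tensile = -8*temperature + 14.
Linear in temperature, so extremes are at the endpoints: temperature = -3 gives tensile = 38; temperature = 9 gives tensile = -58.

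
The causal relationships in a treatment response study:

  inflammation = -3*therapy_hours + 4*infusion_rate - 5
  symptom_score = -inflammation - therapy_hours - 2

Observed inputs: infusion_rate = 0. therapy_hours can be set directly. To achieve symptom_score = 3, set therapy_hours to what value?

Substituting into the inflammation equation gives inflammation = -3*therapy_hours - 5.
Substituting into the symptom_score equation gives symptom_score = 2*therapy_hours + 3.
Solve 2*therapy_hours + 3 = 3: therapy_hours = (3 - 3) / 2 = 0.

therapy_hours = 0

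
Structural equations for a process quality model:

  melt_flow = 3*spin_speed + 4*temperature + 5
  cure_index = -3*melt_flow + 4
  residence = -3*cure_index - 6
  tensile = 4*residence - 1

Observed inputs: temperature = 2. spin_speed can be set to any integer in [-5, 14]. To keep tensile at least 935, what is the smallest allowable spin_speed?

Substituting into the melt_flow equation gives melt_flow = 3*spin_speed + 13.
Substituting into the cure_index equation gives cure_index = -9*spin_speed - 35.
This gives residence = 27*spin_speed + 99.
Substituting into the tensile equation gives tensile = 108*spin_speed + 395.
Require 108*spin_speed + 395 ≥ 935, so spin_speed ≥ 5.
The smallest integer in [-5, 14] satisfying this is 5.

spin_speed = 5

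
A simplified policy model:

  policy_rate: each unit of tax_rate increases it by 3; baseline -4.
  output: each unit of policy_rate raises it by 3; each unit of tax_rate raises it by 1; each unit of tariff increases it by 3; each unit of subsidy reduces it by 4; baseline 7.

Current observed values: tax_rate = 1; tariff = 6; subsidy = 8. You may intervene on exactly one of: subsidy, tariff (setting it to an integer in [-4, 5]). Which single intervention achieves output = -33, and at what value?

set tariff = -2

Intervening on subsidy: output = -4*subsidy + 23. Reaching -33 requires subsidy = 14, outside [-4, 5].
Intervening on tariff: with other inputs at their observed values, output = 3*tariff - 27. Solving for -33 gives tariff = -2, within [-4, 5].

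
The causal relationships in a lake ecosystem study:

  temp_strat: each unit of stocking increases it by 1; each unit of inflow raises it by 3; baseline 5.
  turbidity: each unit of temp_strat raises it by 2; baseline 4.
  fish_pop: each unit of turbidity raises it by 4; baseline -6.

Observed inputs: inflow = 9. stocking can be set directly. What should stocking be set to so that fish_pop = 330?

stocking = 8

Substituting into the temp_strat equation gives temp_strat = stocking + 32.
Substituting into the turbidity equation gives turbidity = 2*stocking + 68.
fish_pop becomes 8*stocking + 266.
Solve 8*stocking + 266 = 330: stocking = (330 - 266) / 8 = 8.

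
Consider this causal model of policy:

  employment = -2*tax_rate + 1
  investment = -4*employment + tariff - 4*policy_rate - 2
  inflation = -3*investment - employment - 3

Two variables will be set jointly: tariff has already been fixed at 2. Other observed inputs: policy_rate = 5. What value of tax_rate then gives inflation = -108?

tax_rate = 8

With tariff held at 2:
Substituting into the investment equation gives investment = 8*tax_rate - 24.
Substituting into the inflation equation gives inflation = -22*tax_rate + 68.
Solve -22*tax_rate + 68 = -108: tax_rate = (-108 - 68) / -22 = 8.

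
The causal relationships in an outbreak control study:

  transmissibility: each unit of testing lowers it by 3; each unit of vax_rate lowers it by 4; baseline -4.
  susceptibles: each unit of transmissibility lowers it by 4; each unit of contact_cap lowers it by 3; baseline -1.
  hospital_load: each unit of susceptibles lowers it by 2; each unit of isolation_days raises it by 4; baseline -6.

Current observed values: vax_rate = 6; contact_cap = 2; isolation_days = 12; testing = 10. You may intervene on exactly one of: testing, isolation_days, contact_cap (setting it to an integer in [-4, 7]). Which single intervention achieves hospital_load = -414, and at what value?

set contact_cap = 1

Intervening on testing: hospital_load = -24*testing - 168. Reaching -414 requires testing = 41/4, not an integer.
Intervening on isolation_days: hospital_load = 4*isolation_days - 456. Reaching -414 requires isolation_days = 21/2, not an integer.
Intervening on contact_cap: with other inputs at their observed values, hospital_load = 6*contact_cap - 420. Solving for -414 gives contact_cap = 1, within [-4, 7].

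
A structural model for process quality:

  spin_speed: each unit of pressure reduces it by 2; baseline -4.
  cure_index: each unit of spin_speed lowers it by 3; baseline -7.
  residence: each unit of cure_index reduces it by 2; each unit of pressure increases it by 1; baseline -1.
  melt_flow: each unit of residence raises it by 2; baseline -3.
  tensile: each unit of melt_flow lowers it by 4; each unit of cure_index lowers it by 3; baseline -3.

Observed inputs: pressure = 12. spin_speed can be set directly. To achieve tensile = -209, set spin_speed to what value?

spin_speed = 1

Intervening on spin_speed fixes its value directly, overriding its dependence on pressure.
Substituting into the residence equation gives residence = 6*spin_speed + 25.
This gives melt_flow = 12*spin_speed + 47.
Substituting into the tensile equation gives tensile = -39*spin_speed - 170.
Solve -39*spin_speed - 170 = -209: spin_speed = (-209 + 170) / -39 = 1.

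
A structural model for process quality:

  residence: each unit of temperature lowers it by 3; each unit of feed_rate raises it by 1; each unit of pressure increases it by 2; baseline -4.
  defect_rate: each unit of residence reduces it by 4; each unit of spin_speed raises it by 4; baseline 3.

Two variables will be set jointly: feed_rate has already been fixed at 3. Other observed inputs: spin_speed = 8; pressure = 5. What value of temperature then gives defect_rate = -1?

With feed_rate held at 3:
Substituting into the residence equation gives residence = -3*temperature + 9.
So defect_rate = 12*temperature - 1.
Solve 12*temperature - 1 = -1: temperature = (-1 + 1) / 12 = 0.

temperature = 0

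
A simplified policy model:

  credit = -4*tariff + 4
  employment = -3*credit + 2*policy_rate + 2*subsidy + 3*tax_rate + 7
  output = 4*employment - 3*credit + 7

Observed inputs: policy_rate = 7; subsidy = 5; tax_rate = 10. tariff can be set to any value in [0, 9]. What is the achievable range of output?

Substituting into the employment equation gives employment = 12*tariff + 49.
This gives output = 60*tariff + 191.
Linear in tariff, so extremes are at the endpoints: tariff = 0 gives output = 191; tariff = 9 gives output = 731.

191 to 731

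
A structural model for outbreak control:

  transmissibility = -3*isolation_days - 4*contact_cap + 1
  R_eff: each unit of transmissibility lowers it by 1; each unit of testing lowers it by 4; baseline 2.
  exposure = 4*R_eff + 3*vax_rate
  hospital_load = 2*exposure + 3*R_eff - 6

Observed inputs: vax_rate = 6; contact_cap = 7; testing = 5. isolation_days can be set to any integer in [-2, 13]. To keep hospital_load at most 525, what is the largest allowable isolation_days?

Substituting into the transmissibility equation gives transmissibility = -3*isolation_days - 27.
This gives R_eff = 3*isolation_days + 9.
So exposure = 12*isolation_days + 54.
So hospital_load = 33*isolation_days + 129.
Require 33*isolation_days + 129 ≤ 525, so isolation_days ≤ 12.
The largest integer in [-2, 13] satisfying this is 12.

isolation_days = 12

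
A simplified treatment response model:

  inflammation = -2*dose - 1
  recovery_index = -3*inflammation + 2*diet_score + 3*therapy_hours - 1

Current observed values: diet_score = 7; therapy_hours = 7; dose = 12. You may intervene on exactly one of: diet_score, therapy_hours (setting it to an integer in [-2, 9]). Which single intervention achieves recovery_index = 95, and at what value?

set diet_score = 0

Intervening on diet_score: with other inputs at their observed values, recovery_index = 2*diet_score + 95. Solving for 95 gives diet_score = 0, within [-2, 9].
Intervening on therapy_hours: recovery_index = 3*therapy_hours + 88. Reaching 95 requires therapy_hours = 7/3, not an integer.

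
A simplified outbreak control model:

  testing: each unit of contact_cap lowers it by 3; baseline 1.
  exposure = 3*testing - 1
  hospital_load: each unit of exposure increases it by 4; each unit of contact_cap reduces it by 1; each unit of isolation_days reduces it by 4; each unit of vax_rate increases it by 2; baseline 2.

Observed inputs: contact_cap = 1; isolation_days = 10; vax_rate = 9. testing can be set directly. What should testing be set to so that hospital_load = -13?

Intervening on testing fixes its value directly, overriding its dependence on contact_cap.
Substituting into the hospital_load equation gives hospital_load = 12*testing - 25.
Solve 12*testing - 25 = -13: testing = (-13 + 25) / 12 = 1.

testing = 1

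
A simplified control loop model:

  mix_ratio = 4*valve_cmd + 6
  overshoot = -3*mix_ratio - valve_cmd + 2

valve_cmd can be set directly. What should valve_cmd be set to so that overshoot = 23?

Substituting into the overshoot equation gives overshoot = -13*valve_cmd - 16.
Solve -13*valve_cmd - 16 = 23: valve_cmd = (23 + 16) / -13 = -3.

valve_cmd = -3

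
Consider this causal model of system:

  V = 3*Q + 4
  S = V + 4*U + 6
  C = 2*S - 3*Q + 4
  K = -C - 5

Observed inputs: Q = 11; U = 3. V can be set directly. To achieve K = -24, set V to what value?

Intervening on V fixes its value directly, overriding its dependence on Q.
Substituting into the S equation gives S = V + 18.
C becomes 2*V + 7.
Substituting into the K equation gives K = -2*V - 12.
Solve -2*V - 12 = -24: V = (-24 + 12) / -2 = 6.

V = 6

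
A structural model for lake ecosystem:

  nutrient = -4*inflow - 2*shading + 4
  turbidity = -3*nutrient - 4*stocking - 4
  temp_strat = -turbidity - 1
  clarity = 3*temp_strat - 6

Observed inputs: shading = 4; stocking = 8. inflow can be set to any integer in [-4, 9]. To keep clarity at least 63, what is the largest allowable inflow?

Substituting into the nutrient equation gives nutrient = -4*inflow - 4.
Substituting into the turbidity equation gives turbidity = 12*inflow - 24.
temp_strat becomes -12*inflow + 23.
Substituting into the clarity equation gives clarity = -36*inflow + 63.
Require -36*inflow + 63 ≥ 63, so inflow ≤ 0.
The largest integer in [-4, 9] satisfying this is 0.

inflow = 0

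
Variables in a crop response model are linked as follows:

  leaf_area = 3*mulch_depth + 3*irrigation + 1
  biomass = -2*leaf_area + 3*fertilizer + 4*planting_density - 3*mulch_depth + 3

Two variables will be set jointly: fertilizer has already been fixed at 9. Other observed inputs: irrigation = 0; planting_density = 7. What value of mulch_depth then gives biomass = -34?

mulch_depth = 10

With fertilizer held at 9:
Substituting into the leaf_area equation gives leaf_area = 3*mulch_depth + 1.
biomass becomes -9*mulch_depth + 56.
Solve -9*mulch_depth + 56 = -34: mulch_depth = (-34 - 56) / -9 = 10.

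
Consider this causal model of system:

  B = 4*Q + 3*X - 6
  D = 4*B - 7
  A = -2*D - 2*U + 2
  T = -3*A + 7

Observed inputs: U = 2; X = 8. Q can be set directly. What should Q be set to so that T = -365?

Q = -8

Substituting into the B equation gives B = 4*Q + 18.
D becomes 16*Q + 65.
Substituting into the A equation gives A = -32*Q - 132.
T becomes 96*Q + 403.
Solve 96*Q + 403 = -365: Q = (-365 - 403) / 96 = -8.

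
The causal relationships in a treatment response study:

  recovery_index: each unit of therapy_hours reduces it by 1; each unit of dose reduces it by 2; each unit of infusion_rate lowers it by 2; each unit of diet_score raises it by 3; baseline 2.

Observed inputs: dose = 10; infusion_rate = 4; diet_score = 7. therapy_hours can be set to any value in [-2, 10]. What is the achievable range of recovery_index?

Substituting into the recovery_index equation gives recovery_index = -therapy_hours - 5.
Linear in therapy_hours, so extremes are at the endpoints: therapy_hours = -2 gives recovery_index = -3; therapy_hours = 10 gives recovery_index = -15.

-15 to -3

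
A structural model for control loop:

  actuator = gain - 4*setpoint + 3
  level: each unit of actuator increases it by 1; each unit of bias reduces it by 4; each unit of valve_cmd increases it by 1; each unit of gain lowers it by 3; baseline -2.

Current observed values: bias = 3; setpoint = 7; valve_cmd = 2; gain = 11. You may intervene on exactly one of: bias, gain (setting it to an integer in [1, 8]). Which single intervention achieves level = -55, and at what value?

set bias = 2

Intervening on bias: with other inputs at their observed values, level = -4*bias - 47. Solving for -55 gives bias = 2, within [1, 8].
Intervening on gain: level = -2*gain - 37. Reaching -55 requires gain = 9, outside [1, 8].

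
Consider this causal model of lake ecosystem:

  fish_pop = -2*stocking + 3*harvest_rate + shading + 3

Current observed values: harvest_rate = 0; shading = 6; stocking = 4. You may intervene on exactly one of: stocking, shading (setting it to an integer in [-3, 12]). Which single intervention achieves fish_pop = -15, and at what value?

Intervening on stocking: with other inputs at their observed values, fish_pop = -2*stocking + 9. Solving for -15 gives stocking = 12, within [-3, 12].
Intervening on shading: fish_pop = shading - 5. Reaching -15 requires shading = -10, outside [-3, 12].

set stocking = 12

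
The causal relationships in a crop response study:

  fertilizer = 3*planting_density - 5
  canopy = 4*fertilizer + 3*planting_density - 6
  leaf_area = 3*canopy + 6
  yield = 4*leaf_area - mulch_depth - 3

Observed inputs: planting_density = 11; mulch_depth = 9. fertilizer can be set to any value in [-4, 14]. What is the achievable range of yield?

144 to 1008

Intervening on fertilizer fixes its value directly, overriding its dependence on planting_density.
Substituting into the canopy equation gives canopy = 4*fertilizer + 27.
So leaf_area = 12*fertilizer + 87.
So yield = 48*fertilizer + 336.
Linear in fertilizer, so extremes are at the endpoints: fertilizer = -4 gives yield = 144; fertilizer = 14 gives yield = 1008.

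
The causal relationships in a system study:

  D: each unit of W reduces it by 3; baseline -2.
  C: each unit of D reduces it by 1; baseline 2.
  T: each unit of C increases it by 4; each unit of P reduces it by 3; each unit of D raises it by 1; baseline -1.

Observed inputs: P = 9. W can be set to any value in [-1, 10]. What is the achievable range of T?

Substituting into the C equation gives C = 3*W + 4.
Substituting into the T equation gives T = 9*W - 14.
Linear in W, so extremes are at the endpoints: W = -1 gives T = -23; W = 10 gives T = 76.

-23 to 76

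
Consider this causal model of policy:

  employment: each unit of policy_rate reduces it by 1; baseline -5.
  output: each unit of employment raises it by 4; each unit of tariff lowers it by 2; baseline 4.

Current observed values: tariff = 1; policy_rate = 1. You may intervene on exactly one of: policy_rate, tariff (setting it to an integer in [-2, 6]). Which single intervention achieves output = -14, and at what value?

set policy_rate = -1

Intervening on policy_rate: with other inputs at their observed values, output = -4*policy_rate - 18. Solving for -14 gives policy_rate = -1, within [-2, 6].
Intervening on tariff: output = -2*tariff - 20. Reaching -14 requires tariff = -3, outside [-2, 6].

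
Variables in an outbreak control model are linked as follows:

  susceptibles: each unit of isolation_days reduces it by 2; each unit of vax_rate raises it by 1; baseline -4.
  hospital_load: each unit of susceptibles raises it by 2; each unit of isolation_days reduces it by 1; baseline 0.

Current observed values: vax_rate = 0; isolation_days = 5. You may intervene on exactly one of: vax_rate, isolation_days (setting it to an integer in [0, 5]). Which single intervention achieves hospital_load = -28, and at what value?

Intervening on vax_rate: hospital_load = 2*vax_rate - 33. Reaching -28 requires vax_rate = 5/2, not an integer.
Intervening on isolation_days: with other inputs at their observed values, hospital_load = -5*isolation_days - 8. Solving for -28 gives isolation_days = 4, within [0, 5].

set isolation_days = 4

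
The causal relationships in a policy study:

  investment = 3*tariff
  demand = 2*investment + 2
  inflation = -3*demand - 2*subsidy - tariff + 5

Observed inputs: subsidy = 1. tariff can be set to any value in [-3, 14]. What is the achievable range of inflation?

-269 to 54

Substituting into the demand equation gives demand = 6*tariff + 2.
Substituting into the inflation equation gives inflation = -19*tariff - 3.
Linear in tariff, so extremes are at the endpoints: tariff = -3 gives inflation = 54; tariff = 14 gives inflation = -269.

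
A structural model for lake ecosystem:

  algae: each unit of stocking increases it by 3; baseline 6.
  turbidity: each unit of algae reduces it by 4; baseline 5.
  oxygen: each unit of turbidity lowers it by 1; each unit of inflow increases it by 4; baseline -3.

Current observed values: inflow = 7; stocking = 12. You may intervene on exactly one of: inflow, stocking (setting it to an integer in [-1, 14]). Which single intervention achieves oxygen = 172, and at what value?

set inflow = 3

Intervening on inflow: with other inputs at their observed values, oxygen = 4*inflow + 160. Solving for 172 gives inflow = 3, within [-1, 14].
Intervening on stocking: oxygen = 12*stocking + 44. Reaching 172 requires stocking = 32/3, not an integer.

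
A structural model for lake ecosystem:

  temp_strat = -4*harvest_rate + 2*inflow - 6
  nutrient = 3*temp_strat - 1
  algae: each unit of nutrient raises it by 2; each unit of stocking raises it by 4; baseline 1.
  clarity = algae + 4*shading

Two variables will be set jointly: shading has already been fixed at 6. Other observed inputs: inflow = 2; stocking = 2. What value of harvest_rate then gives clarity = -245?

harvest_rate = 11

With shading held at 6:
Substituting into the temp_strat equation gives temp_strat = -4*harvest_rate - 2.
Substituting into the nutrient equation gives nutrient = -12*harvest_rate - 7.
algae becomes -24*harvest_rate - 5.
clarity becomes -24*harvest_rate + 19.
Solve -24*harvest_rate + 19 = -245: harvest_rate = (-245 - 19) / -24 = 11.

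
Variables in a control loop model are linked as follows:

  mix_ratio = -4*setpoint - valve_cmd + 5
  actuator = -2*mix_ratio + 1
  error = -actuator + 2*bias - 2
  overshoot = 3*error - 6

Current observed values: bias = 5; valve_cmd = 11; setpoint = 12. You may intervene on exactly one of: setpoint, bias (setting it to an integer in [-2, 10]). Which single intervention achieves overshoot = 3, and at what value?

Intervening on setpoint: with other inputs at their observed values, overshoot = -24*setpoint - 21. Solving for 3 gives setpoint = -1, within [-2, 10].
Intervening on bias: overshoot = 6*bias - 339. Reaching 3 requires bias = 57, outside [-2, 10].

set setpoint = -1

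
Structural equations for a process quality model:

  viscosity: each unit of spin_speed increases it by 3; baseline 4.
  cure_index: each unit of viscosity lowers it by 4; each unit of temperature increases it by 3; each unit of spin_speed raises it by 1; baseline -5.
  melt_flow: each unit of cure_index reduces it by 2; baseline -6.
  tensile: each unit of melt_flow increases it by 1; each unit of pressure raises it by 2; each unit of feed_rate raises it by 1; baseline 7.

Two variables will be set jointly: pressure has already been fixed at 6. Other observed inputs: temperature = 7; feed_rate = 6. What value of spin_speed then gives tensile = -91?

spin_speed = -5

With pressure held at 6:
Substituting into the cure_index equation gives cure_index = -11*spin_speed.
Substituting into the melt_flow equation gives melt_flow = 22*spin_speed - 6.
tensile becomes 22*spin_speed + 19.
Solve 22*spin_speed + 19 = -91: spin_speed = (-91 - 19) / 22 = -5.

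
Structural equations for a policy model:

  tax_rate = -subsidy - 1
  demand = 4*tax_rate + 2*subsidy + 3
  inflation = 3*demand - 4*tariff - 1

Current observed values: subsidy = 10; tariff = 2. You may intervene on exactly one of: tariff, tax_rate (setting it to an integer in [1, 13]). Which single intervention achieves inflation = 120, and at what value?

set tax_rate = 5

Intervening on tariff: inflation = -4*tariff - 64. Reaching 120 requires tariff = -46, outside [1, 13].
Intervening on tax_rate: with other inputs at their observed values, inflation = 12*tax_rate + 60. Solving for 120 gives tax_rate = 5, within [1, 13].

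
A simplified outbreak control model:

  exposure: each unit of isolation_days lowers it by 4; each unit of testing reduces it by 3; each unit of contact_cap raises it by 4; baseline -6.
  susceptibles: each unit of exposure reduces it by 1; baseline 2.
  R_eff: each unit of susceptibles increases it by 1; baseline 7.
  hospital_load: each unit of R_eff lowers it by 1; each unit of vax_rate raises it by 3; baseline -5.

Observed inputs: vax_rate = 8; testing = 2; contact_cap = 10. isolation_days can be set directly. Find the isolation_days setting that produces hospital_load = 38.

Substituting into the exposure equation gives exposure = -4*isolation_days + 28.
Substituting into the susceptibles equation gives susceptibles = 4*isolation_days - 26.
Substituting into the R_eff equation gives R_eff = 4*isolation_days - 19.
So hospital_load = -4*isolation_days + 38.
Solve -4*isolation_days + 38 = 38: isolation_days = (38 - 38) / -4 = 0.

isolation_days = 0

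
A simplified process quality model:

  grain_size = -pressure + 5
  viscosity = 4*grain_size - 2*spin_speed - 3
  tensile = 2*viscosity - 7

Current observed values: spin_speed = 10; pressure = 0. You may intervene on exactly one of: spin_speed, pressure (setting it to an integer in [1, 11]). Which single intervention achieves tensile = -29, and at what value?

set pressure = 2

Intervening on spin_speed: tensile = -4*spin_speed + 27. Reaching -29 requires spin_speed = 14, outside [1, 11].
Intervening on pressure: with other inputs at their observed values, tensile = -8*pressure - 13. Solving for -29 gives pressure = 2, within [1, 11].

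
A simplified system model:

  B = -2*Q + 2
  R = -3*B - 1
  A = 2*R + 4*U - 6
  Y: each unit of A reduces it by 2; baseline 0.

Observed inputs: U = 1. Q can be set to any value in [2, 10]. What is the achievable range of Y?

-208 to -16

Substituting into the R equation gives R = 6*Q - 7.
Substituting into the A equation gives A = 12*Q - 16.
Y becomes -24*Q + 32.
Linear in Q, so extremes are at the endpoints: Q = 2 gives Y = -16; Q = 10 gives Y = -208.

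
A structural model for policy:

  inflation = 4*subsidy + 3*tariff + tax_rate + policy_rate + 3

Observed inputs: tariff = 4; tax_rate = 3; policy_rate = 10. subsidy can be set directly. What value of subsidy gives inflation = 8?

subsidy = -5

Substituting into the inflation equation gives inflation = 4*subsidy + 28.
Solve 4*subsidy + 28 = 8: subsidy = (8 - 28) / 4 = -5.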